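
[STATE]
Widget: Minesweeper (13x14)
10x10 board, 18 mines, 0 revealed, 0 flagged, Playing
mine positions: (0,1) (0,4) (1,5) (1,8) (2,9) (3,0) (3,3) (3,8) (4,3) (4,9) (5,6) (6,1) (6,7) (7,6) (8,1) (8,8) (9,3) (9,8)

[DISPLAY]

■■■■■■■■■■   
■■■■■■■■■■   
■■■■■■■■■■   
■■■■■■■■■■   
■■■■■■■■■■   
■■■■■■■■■■   
■■■■■■■■■■   
■■■■■■■■■■   
■■■■■■■■■■   
■■■■■■■■■■   
             
             
             
             


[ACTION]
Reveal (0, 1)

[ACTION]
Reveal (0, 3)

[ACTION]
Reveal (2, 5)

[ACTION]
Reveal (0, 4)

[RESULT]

■✹■■✹■■■■■   
■■■■■✹■■✹■   
■■■■■■■■■✹   
✹■■✹■■■■✹■   
■■■✹■■■■■✹   
■■■■■■✹■■■   
■✹■■■■■✹■■   
■■■■■■✹■■■   
■✹■■■■■■✹■   
■■■✹■■■■✹■   
             
             
             
             


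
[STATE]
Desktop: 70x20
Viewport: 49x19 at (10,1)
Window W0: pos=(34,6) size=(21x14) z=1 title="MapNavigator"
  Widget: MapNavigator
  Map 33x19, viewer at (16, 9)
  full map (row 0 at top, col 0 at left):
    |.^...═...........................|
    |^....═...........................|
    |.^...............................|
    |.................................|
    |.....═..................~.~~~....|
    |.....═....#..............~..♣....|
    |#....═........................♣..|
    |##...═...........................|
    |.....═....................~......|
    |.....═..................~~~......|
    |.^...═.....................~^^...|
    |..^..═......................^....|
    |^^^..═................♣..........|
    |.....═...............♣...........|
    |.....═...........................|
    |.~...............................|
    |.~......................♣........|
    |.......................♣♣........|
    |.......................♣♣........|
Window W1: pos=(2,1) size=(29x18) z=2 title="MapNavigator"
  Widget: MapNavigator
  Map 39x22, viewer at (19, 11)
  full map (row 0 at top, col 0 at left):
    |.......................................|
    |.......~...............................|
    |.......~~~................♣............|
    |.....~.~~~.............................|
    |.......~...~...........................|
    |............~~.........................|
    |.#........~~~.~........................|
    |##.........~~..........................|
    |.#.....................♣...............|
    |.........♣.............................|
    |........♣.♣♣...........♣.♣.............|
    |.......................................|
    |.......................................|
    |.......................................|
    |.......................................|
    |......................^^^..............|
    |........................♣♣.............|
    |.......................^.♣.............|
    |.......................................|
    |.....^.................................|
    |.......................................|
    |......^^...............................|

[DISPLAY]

━━━━━━━━━━━━━━━━━━━━┓                            
igator              ┃                            
────────────────────┨                            
....................┃                            
~...................┃                            
.~..................┃   ┏━━━━━━━━━━━━━━━━━━━┓    
....................┃   ┃ MapNavigator      ┃    
..........♣.........┃   ┠───────────────────┨    
....................┃   ┃.................~.┃    
..........♣.♣.......┃   ┃...#..............~┃    
......@.............┃   ┃...................┃    
....................┃   ┃...................┃    
....................┃   ┃...................┃    
....................┃   ┃.........@.......~~┃    
.........^^^........┃   ┃...................┃    
...........♣♣.......┃   ┃...................┃    
..........^.♣.......┃   ┃...............♣...┃    
━━━━━━━━━━━━━━━━━━━━┛   ┃..............♣....┃    
                        ┗━━━━━━━━━━━━━━━━━━━┛    


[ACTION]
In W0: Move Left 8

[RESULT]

━━━━━━━━━━━━━━━━━━━━┓                            
igator              ┃                            
────────────────────┨                            
....................┃                            
~...................┃                            
.~..................┃   ┏━━━━━━━━━━━━━━━━━━━┓    
....................┃   ┃ MapNavigator      ┃    
..........♣.........┃   ┠───────────────────┨    
....................┃   ┃ .....═............┃    
..........♣.♣.......┃   ┃ .....═....#.......┃    
......@.............┃   ┃ #....═............┃    
....................┃   ┃ ##...═............┃    
....................┃   ┃ .....═............┃    
....................┃   ┃ .....═..@.........┃    
.........^^^........┃   ┃ .^...═............┃    
...........♣♣.......┃   ┃ ..^..═............┃    
..........^.♣.......┃   ┃ ^^^..═............┃    
━━━━━━━━━━━━━━━━━━━━┛   ┃ .....═............┃    
                        ┗━━━━━━━━━━━━━━━━━━━┛    


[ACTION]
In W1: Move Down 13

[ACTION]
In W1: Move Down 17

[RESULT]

━━━━━━━━━━━━━━━━━━━━┓                            
igator              ┃                            
────────────────────┨                            
....................┃                            
.........^^^........┃                            
...........♣♣.......┃   ┏━━━━━━━━━━━━━━━━━━━┓    
..........^.♣.......┃   ┃ MapNavigator      ┃    
....................┃   ┠───────────────────┨    
....................┃   ┃ .....═............┃    
....................┃   ┃ .....═....#.......┃    
......@.............┃   ┃ #....═............┃    
                    ┃   ┃ ##...═............┃    
                    ┃   ┃ .....═............┃    
                    ┃   ┃ .....═..@.........┃    
                    ┃   ┃ .^...═............┃    
                    ┃   ┃ ..^..═............┃    
                    ┃   ┃ ^^^..═............┃    
━━━━━━━━━━━━━━━━━━━━┛   ┃ .....═............┃    
                        ┗━━━━━━━━━━━━━━━━━━━┛    


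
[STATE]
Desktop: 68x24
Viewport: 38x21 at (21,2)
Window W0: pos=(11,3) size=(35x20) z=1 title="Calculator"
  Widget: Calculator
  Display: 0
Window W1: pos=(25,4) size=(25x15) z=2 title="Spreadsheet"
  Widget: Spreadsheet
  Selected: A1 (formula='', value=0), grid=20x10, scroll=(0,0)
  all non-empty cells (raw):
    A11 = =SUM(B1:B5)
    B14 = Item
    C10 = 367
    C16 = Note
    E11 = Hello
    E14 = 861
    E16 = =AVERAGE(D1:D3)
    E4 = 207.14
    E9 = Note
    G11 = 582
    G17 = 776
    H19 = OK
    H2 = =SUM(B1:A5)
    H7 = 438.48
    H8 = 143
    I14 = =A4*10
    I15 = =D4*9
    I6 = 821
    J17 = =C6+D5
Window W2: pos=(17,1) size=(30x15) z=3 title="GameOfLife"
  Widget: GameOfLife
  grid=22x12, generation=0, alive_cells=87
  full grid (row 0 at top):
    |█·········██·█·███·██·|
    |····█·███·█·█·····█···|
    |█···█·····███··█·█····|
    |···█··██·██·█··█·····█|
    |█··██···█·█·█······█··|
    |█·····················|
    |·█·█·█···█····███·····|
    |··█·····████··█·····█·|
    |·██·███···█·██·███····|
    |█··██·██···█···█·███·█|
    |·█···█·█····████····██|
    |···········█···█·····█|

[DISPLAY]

meOfLife                 ┃            
─────────────────────────┨            
: 0                      ┃━━┓         
·█·███·█·█·····█···      ┃  ┃         
·█·····███··█·█····      ┃──┨         
█··██·██·█··█·····█      ┃  ┃         
██···█·█·█······█··      ┃  ┃         
···················      ┃--┃         
█·█···█····███·····      ┃  ┃         
·····████··█·····█·      ┃  ┃         
·███···█·██·███····      ┃  ┃         
██·██···█···█·███·█      ┃  ┃         
··█·█····████····██      ┃  ┃         
━━━━━━━━━━━━━━━━━━━━━━━━━┛  ┃         
 MR│┃  7        0       0   ┃         
───┴┃  8        0       0   ┃         
    ┗━━━━━━━━━━━━━━━━━━━━━━━┛         
                        ┃             
                        ┃             
                        ┃             
━━━━━━━━━━━━━━━━━━━━━━━━┛             


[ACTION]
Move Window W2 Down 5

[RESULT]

                                      
━━━━━━━━━━━━━━━━━━━━━━━━┓             
or  ┏━━━━━━━━━━━━━━━━━━━━━━━┓         
────┃ Spreadsheet           ┃         
━━━━━━━━━━━━━━━━━━━━━━━━━┓──┨         
meOfLife                 ┃  ┃         
─────────────────────────┨  ┃         
: 0                      ┃--┃         
·█·███·█·█·····█···      ┃  ┃         
·█·····███··█·█····      ┃  ┃         
█··██·██·█··█·····█      ┃  ┃         
██···█·█·█······█··      ┃  ┃         
···················      ┃  ┃         
█·█···█····███·····      ┃  ┃         
·····████··█·····█·      ┃  ┃         
·███···█·██·███····      ┃  ┃         
██·██···█···█·███·█      ┃━━┛         
··█·█····████····██      ┃            
━━━━━━━━━━━━━━━━━━━━━━━━━┛            
                        ┃             
━━━━━━━━━━━━━━━━━━━━━━━━┛             


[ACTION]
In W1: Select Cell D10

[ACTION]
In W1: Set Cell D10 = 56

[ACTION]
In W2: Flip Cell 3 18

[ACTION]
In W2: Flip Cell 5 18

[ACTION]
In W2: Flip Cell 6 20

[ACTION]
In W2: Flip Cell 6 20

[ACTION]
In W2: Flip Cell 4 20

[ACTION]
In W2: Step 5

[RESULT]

                                      
━━━━━━━━━━━━━━━━━━━━━━━━┓             
or  ┏━━━━━━━━━━━━━━━━━━━━━━━┓         
────┃ Spreadsheet           ┃         
━━━━━━━━━━━━━━━━━━━━━━━━━┓──┨         
meOfLife                 ┃  ┃         
─────────────────────────┨  ┃         
: 5                      ┃--┃         
·██···███·██··█····      ┃  ┃         
··█········█·······      ┃  ┃         
·█····██····█······      ┃  ┃         
···················      ┃  ┃         
█·····██··██·······      ┃  ┃         
··█···█···█·█······      ┃  ┃         
·········██·█···██·      ┃  ┃         
·█····██·█·█····█·█      ┃  ┃         
···█·███······█·█·█      ┃━━┛         
·············████·█      ┃            
━━━━━━━━━━━━━━━━━━━━━━━━━┛            
                        ┃             
━━━━━━━━━━━━━━━━━━━━━━━━┛             


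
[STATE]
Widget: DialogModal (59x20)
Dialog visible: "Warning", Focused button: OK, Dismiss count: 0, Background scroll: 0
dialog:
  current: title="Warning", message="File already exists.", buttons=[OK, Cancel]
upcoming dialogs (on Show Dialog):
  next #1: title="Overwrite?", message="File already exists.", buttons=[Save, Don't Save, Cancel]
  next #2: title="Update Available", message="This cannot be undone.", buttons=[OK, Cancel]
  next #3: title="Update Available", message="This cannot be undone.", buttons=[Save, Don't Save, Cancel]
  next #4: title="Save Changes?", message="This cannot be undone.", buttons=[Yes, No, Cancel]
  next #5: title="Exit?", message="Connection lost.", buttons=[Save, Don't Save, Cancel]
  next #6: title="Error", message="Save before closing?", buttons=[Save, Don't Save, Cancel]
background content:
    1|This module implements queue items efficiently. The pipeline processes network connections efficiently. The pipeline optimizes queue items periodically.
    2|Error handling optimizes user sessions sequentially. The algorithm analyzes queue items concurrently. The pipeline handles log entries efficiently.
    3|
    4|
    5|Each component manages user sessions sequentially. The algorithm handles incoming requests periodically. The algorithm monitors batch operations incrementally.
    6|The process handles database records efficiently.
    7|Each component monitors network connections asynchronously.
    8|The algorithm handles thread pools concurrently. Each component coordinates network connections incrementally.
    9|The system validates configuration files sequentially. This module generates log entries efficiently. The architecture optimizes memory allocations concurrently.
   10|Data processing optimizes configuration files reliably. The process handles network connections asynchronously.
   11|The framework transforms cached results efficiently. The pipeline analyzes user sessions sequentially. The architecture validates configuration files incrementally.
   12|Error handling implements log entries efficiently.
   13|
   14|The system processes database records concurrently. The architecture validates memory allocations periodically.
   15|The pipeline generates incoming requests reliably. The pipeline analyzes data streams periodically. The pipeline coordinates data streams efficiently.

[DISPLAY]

This module implements queue items efficiently. The pipelin
Error handling optimizes user sessions sequentially. The al
                                                           
                                                           
Each component manages user sessions sequentially. The algo
The process handles database records efficiently.          
Each component monitors network connections asynchronously.
The algorithm han┌──────────────────────┐rently. Each compo
The system valida│       Warning        │sequentially. This
Data processing o│ File already exists. │iles reliably. The
The framework tra│    [OK]  Cancel      │fficiently. The pi
Error handling im└──────────────────────┘iciently.         
                                                           
The system processes database records concurrently. The arc
The pipeline generates incoming requests reliably. The pipe
                                                           
                                                           
                                                           
                                                           
                                                           


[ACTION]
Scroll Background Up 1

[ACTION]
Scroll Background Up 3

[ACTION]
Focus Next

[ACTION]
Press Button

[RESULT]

This module implements queue items efficiently. The pipelin
Error handling optimizes user sessions sequentially. The al
                                                           
                                                           
Each component manages user sessions sequentially. The algo
The process handles database records efficiently.          
Each component monitors network connections asynchronously.
The algorithm handles thread pools concurrently. Each compo
The system validates configuration files sequentially. This
Data processing optimizes configuration files reliably. The
The framework transforms cached results efficiently. The pi
Error handling implements log entries efficiently.         
                                                           
The system processes database records concurrently. The arc
The pipeline generates incoming requests reliably. The pipe
                                                           
                                                           
                                                           
                                                           
                                                           


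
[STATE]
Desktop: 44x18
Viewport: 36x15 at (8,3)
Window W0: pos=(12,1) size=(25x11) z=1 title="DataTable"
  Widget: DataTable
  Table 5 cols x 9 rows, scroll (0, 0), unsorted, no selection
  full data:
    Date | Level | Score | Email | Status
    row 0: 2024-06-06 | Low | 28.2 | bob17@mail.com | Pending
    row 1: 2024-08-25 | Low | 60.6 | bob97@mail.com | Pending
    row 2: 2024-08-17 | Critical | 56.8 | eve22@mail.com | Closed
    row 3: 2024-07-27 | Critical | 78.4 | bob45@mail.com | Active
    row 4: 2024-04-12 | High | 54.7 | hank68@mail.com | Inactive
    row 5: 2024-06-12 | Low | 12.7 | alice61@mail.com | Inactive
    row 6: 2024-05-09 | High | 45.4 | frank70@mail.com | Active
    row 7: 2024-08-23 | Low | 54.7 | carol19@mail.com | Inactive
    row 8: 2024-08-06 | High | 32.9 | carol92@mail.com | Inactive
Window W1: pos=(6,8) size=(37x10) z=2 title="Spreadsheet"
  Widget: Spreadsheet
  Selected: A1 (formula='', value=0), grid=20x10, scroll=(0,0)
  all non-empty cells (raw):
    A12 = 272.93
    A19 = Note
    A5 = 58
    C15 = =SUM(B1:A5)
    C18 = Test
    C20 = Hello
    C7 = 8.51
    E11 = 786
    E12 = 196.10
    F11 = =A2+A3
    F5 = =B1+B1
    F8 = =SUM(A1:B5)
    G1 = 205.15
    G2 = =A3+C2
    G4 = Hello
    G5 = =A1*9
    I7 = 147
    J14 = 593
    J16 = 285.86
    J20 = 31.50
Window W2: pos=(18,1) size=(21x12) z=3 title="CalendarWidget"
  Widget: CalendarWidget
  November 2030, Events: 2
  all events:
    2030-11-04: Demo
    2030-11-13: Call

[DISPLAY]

    ┠─────┠───────────────────┨     
    ┃Date ┃   November 2030   ┃     
    ┃─────┃Mo Tu We Th Fr Sa S┃     
    ┃2024-┃             1  2  ┃     
    ┃2024-┃ 4*  5  6  7  8  9 ┃     
━━━━━━━━━━┃11 12 13* 14 15 16 ┃━━━┓ 
Spreadshee┃18 19 20 21 22 23 2┃   ┃ 
──────────┃25 26 27 28 29 30  ┃───┨ 
1:        ┃                   ┃   ┃ 
      A   ┗━━━━━━━━━━━━━━━━━━━┛   ┃ 
----------------------------------┃ 
 1      [0]       0       0       ┃ 
 2        0       0       0       ┃ 
 3        0       0       0       ┃ 
━━━━━━━━━━━━━━━━━━━━━━━━━━━━━━━━━━┛ 


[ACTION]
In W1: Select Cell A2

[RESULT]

    ┠─────┠───────────────────┨     
    ┃Date ┃   November 2030   ┃     
    ┃─────┃Mo Tu We Th Fr Sa S┃     
    ┃2024-┃             1  2  ┃     
    ┃2024-┃ 4*  5  6  7  8  9 ┃     
━━━━━━━━━━┃11 12 13* 14 15 16 ┃━━━┓ 
Spreadshee┃18 19 20 21 22 23 2┃   ┃ 
──────────┃25 26 27 28 29 30  ┃───┨ 
2:        ┃                   ┃   ┃ 
      A   ┗━━━━━━━━━━━━━━━━━━━┛   ┃ 
----------------------------------┃ 
 1        0       0       0       ┃ 
 2      [0]       0       0       ┃ 
 3        0       0       0       ┃ 
━━━━━━━━━━━━━━━━━━━━━━━━━━━━━━━━━━┛ 


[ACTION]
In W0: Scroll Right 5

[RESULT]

    ┠─────┠───────────────────┨     
    ┃     ┃   November 2030   ┃     
    ┃─────┃Mo Tu We Th Fr Sa S┃     
    ┃06-06┃             1  2  ┃     
    ┃08-25┃ 4*  5  6  7  8  9 ┃     
━━━━━━━━━━┃11 12 13* 14 15 16 ┃━━━┓ 
Spreadshee┃18 19 20 21 22 23 2┃   ┃ 
──────────┃25 26 27 28 29 30  ┃───┨ 
2:        ┃                   ┃   ┃ 
      A   ┗━━━━━━━━━━━━━━━━━━━┛   ┃ 
----------------------------------┃ 
 1        0       0       0       ┃ 
 2      [0]       0       0       ┃ 
 3        0       0       0       ┃ 
━━━━━━━━━━━━━━━━━━━━━━━━━━━━━━━━━━┛ 


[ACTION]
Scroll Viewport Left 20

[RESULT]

            ┠─────┠─────────────────
            ┃     ┃   November 2030 
            ┃─────┃Mo Tu We Th Fr Sa
            ┃06-06┃             1  2
            ┃08-25┃ 4*  5  6  7  8  
      ┏━━━━━━━━━━━┃11 12 13* 14 15 1
      ┃ Spreadshee┃18 19 20 21 22 23
      ┠───────────┃25 26 27 28 29 30
      ┃A2:        ┃                 
      ┃       A   ┗━━━━━━━━━━━━━━━━━
      ┃-----------------------------
      ┃  1        0       0       0 
      ┃  2      [0]       0       0 
      ┃  3        0       0       0 
      ┗━━━━━━━━━━━━━━━━━━━━━━━━━━━━━


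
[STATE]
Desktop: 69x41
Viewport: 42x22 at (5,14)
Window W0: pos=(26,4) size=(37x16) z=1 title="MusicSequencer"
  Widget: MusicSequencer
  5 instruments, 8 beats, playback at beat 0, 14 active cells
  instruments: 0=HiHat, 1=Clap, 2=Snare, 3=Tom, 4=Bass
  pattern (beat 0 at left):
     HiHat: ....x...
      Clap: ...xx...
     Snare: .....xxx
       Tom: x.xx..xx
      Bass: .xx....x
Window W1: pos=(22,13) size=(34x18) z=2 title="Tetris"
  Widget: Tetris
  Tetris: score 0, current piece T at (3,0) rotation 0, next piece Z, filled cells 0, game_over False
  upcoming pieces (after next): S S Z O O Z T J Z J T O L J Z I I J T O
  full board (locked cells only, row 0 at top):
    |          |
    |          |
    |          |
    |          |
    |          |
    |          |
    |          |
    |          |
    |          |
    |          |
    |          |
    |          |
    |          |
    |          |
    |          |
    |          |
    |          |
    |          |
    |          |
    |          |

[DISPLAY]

                 ┃ Tetris                 
                 ┠────────────────────────
                 ┃          │Next:        
                 ┃          │▓▓           
                 ┃          │ ▓▓          
                 ┃          │             
                 ┃          │             
                 ┃          │             
                 ┃          │Score:       
                 ┃          │0            
                 ┃          │             
                 ┃          │             
                 ┃          │             
                 ┃          │             
                 ┃          │             
                 ┃          │             
                 ┗━━━━━━━━━━━━━━━━━━━━━━━━
                                          
                                          
                                          
                                          
                                          


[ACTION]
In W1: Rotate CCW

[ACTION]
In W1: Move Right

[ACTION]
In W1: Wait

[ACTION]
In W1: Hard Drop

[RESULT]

                 ┃ Tetris                 
                 ┠────────────────────────
                 ┃          │Next:        
                 ┃          │ ░░          
                 ┃          │░░           
                 ┃          │             
                 ┃          │             
                 ┃          │             
                 ┃          │Score:       
                 ┃          │0            
                 ┃          │             
                 ┃          │             
                 ┃          │             
                 ┃     ▒    │             
                 ┃    ▒▒    │             
                 ┃     ▒    │             
                 ┗━━━━━━━━━━━━━━━━━━━━━━━━
                                          
                                          
                                          
                                          
                                          


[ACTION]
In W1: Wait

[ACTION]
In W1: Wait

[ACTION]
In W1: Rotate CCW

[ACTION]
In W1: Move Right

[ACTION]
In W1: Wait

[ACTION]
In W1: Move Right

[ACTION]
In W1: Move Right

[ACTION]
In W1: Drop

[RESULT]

                 ┃ Tetris                 
                 ┠────────────────────────
                 ┃      ▓   │Next:        
                 ┃          │ ░░          
                 ┃          │░░           
                 ┃          │             
                 ┃          │             
                 ┃          │             
                 ┃          │Score:       
                 ┃          │0            
                 ┃          │             
                 ┃          │             
                 ┃          │             
                 ┃     ▒    │             
                 ┃    ▒▒    │             
                 ┃     ▒    │             
                 ┗━━━━━━━━━━━━━━━━━━━━━━━━
                                          
                                          
                                          
                                          
                                          


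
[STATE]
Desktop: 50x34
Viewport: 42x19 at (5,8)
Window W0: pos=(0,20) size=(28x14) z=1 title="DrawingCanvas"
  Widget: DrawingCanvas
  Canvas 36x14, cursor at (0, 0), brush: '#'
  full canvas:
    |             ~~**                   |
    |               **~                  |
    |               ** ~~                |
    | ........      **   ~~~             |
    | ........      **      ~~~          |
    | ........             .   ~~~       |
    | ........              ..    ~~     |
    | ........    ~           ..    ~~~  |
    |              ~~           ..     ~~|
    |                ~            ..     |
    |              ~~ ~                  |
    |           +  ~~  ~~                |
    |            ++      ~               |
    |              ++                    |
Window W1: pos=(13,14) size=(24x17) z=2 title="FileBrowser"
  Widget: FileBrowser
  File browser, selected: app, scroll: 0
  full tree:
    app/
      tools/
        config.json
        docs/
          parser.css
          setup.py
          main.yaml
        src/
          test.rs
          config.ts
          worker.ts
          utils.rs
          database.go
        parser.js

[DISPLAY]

                                          
                                          
                                          
                                          
                                          
                                          
        ┏━━━━━━━━━━━━━━━━━━━━━━┓          
        ┃ FileBrowser          ┃          
        ┠──────────────────────┨          
        ┃> [-] app/            ┃          
        ┃    [+] tools/        ┃          
        ┃                      ┃          
━━━━━━━━┃                      ┃          
wingCanv┃                      ┃          
────────┃                      ┃          
        ┃                      ┃          
        ┃                      ┃          
        ┃                      ┃          
.....   ┃                      ┃          


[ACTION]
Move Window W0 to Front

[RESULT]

                                          
                                          
                                          
                                          
                                          
                                          
        ┏━━━━━━━━━━━━━━━━━━━━━━┓          
        ┃ FileBrowser          ┃          
        ┠──────────────────────┨          
        ┃> [-] app/            ┃          
        ┃    [+] tools/        ┃          
        ┃                      ┃          
━━━━━━━━━━━━━━━━━━━━━━┓        ┃          
wingCanvas            ┃        ┃          
──────────────────────┨        ┃          
         ~~**         ┃        ┃          
           **~        ┃        ┃          
           ** ~~      ┃        ┃          
.....      **   ~~~   ┃        ┃          


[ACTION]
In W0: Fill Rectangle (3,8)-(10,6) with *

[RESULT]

                                          
                                          
                                          
                                          
                                          
                                          
        ┏━━━━━━━━━━━━━━━━━━━━━━┓          
        ┃ FileBrowser          ┃          
        ┠──────────────────────┨          
        ┃> [-] app/            ┃          
        ┃    [+] tools/        ┃          
        ┃                      ┃          
━━━━━━━━━━━━━━━━━━━━━━┓        ┃          
wingCanvas            ┃        ┃          
──────────────────────┨        ┃          
         ~~**         ┃        ┃          
           **~        ┃        ┃          
           ** ~~      ┃        ┃          
..***      **   ~~~   ┃        ┃          


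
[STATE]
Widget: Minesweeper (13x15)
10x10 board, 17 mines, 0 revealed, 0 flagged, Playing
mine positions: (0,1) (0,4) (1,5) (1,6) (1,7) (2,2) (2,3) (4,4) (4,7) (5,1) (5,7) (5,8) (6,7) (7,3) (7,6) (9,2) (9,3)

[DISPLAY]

■■■■■■■■■■   
■■■■■■■■■■   
■■■■■■■■■■   
■■■■■■■■■■   
■■■■■■■■■■   
■■■■■■■■■■   
■■■■■■■■■■   
■■■■■■■■■■   
■■■■■■■■■■   
■■■■■■■■■■   
             
             
             
             
             


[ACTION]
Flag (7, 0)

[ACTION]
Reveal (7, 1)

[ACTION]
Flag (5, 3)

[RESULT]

■■■■■■■■■■   
■■■■■■■■■■   
■■■■■■■■■■   
■■■■■■■■■■   
■■■■■■■■■■   
■■■⚑■■■■■■   
112■■■■■■■   
  1■■■■■■■   
 13■■■■■■■   
 1■■■■■■■■   
             
             
             
             
             


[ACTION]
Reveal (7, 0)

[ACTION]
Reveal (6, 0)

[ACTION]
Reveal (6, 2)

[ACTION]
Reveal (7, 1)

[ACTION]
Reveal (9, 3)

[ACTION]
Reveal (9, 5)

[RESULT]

■✹■■✹■■■■■   
■■■■■✹✹✹■■   
■■✹✹■■■■■■   
■■■■■■■■■■   
■■■■✹■■✹■■   
■✹■⚑■■■✹✹■   
112■■■■✹■■   
  1✹■■✹■■■   
 13■■■■■■■   
 1✹✹■■■■■■   
             
             
             
             
             


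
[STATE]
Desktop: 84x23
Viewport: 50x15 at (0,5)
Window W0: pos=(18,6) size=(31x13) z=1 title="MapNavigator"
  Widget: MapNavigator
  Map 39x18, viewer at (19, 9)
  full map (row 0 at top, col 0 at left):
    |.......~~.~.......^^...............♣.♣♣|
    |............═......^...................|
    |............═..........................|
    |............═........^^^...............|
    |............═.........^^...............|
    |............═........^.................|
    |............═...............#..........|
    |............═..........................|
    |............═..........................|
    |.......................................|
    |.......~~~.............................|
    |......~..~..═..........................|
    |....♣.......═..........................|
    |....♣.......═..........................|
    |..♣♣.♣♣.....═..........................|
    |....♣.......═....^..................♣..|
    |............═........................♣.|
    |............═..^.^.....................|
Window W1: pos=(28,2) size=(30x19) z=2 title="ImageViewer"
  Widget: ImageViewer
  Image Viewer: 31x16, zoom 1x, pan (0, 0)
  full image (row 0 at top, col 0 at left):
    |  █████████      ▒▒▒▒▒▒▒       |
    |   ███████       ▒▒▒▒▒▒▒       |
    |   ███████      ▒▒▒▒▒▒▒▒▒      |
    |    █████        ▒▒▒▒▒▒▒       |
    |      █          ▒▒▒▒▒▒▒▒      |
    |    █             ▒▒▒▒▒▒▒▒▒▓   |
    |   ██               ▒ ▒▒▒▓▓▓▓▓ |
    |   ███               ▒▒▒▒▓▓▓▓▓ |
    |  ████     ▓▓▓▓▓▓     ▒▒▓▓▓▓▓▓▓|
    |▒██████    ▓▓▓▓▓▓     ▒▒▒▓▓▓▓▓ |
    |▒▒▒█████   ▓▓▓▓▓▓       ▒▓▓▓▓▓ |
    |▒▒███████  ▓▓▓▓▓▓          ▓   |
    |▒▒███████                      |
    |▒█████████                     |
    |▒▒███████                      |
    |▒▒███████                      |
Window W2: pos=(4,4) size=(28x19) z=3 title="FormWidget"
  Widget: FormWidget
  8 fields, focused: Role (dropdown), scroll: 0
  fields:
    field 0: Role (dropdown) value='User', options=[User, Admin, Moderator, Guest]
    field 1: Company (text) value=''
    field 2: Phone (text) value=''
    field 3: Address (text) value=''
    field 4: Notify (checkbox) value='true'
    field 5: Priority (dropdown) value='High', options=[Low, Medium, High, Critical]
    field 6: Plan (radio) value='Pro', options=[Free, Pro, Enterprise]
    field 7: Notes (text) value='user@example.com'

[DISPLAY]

    ┃ FormWidget               ┃████████      ▒▒▒▒
    ┠──────────────────────────┨███████       ▒▒▒▒
    ┃> Role:       [User     ▼]┃███████      ▒▒▒▒▒
    ┃  Company:    [          ]┃ █████        ▒▒▒▒
    ┃  Phone:      [          ]┃   █          ▒▒▒▒
    ┃  Address:    [          ]┃ █             ▒▒▒
    ┃  Notify:     [x]         ┃██               ▒
    ┃  Priority:   [High     ▼]┃███               
    ┃  Plan:       ( ) Free  (●┃███     ▓▓▓▓▓▓    
    ┃  Notes:      [user@examp]┃████    ▓▓▓▓▓▓    
    ┃                          ┃█████   ▓▓▓▓▓▓    
    ┃                          ┃██████  ▓▓▓▓▓▓    
    ┃                          ┃██████            
    ┃                          ┃███████           
    ┃                          ┃██████            


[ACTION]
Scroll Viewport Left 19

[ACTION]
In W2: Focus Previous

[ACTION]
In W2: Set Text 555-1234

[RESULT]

    ┃ FormWidget               ┃████████      ▒▒▒▒
    ┠──────────────────────────┨███████       ▒▒▒▒
    ┃  Role:       [User     ▼]┃███████      ▒▒▒▒▒
    ┃  Company:    [          ]┃ █████        ▒▒▒▒
    ┃  Phone:      [          ]┃   █          ▒▒▒▒
    ┃  Address:    [          ]┃ █             ▒▒▒
    ┃  Notify:     [x]         ┃██               ▒
    ┃  Priority:   [High     ▼]┃███               
    ┃  Plan:       ( ) Free  (●┃███     ▓▓▓▓▓▓    
    ┃> Notes:      [555-1234  ]┃████    ▓▓▓▓▓▓    
    ┃                          ┃█████   ▓▓▓▓▓▓    
    ┃                          ┃██████  ▓▓▓▓▓▓    
    ┃                          ┃██████            
    ┃                          ┃███████           
    ┃                          ┃██████            


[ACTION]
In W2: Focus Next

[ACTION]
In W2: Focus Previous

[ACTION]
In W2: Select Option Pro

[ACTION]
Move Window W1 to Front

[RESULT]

    ┃ FormWidget            ┃  █████████      ▒▒▒▒
    ┠───────────────────────┃   ███████       ▒▒▒▒
    ┃  Role:       [User    ┃   ███████      ▒▒▒▒▒
    ┃  Company:    [        ┃    █████        ▒▒▒▒
    ┃  Phone:      [        ┃      █          ▒▒▒▒
    ┃  Address:    [        ┃    █             ▒▒▒
    ┃  Notify:     [x]      ┃   ██               ▒
    ┃  Priority:   [High    ┃   ███               
    ┃  Plan:       ( ) Free ┃  ████     ▓▓▓▓▓▓    
    ┃> Notes:      [555-1234┃▒██████    ▓▓▓▓▓▓    
    ┃                       ┃▒▒▒█████   ▓▓▓▓▓▓    
    ┃                       ┃▒▒███████  ▓▓▓▓▓▓    
    ┃                       ┃▒▒███████            
    ┃                       ┃▒█████████           
    ┃                       ┃▒▒███████            


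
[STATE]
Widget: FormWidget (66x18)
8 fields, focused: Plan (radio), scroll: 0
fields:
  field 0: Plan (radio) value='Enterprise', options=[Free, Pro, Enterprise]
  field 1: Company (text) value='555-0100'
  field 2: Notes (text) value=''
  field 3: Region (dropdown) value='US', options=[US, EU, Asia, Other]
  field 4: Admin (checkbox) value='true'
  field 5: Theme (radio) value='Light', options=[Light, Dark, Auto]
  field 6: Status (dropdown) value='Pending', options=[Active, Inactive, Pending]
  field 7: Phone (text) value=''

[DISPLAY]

> Plan:       ( ) Free  ( ) Pro  (●) Enterprise                   
  Company:    [555-0100                                          ]
  Notes:      [                                                  ]
  Region:     [US                                               ▼]
  Admin:      [x]                                                 
  Theme:      (●) Light  ( ) Dark  ( ) Auto                       
  Status:     [Pending                                          ▼]
  Phone:      [                                                  ]
                                                                  
                                                                  
                                                                  
                                                                  
                                                                  
                                                                  
                                                                  
                                                                  
                                                                  
                                                                  


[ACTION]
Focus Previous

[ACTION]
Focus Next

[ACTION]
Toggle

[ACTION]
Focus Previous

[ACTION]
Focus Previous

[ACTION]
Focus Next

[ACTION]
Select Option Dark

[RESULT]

  Plan:       ( ) Free  ( ) Pro  (●) Enterprise                   
  Company:    [555-0100                                          ]
  Notes:      [                                                  ]
  Region:     [US                                               ▼]
  Admin:      [x]                                                 
  Theme:      (●) Light  ( ) Dark  ( ) Auto                       
  Status:     [Pending                                          ▼]
> Phone:      [                                                  ]
                                                                  
                                                                  
                                                                  
                                                                  
                                                                  
                                                                  
                                                                  
                                                                  
                                                                  
                                                                  
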